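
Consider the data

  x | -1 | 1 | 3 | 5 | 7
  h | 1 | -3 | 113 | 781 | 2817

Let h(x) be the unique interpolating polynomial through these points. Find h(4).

336

Evaluate each Lagrange basis at x = 4:
L_0(4) = (3)·(1)·(-1)·(-3)/[(-2)·(-4)·(-6)·(-8)] = 3/128
L_1(4) = (5)·(1)·(-1)·(-3)/[(2)·(-2)·(-4)·(-6)] = -5/32
L_2(4) = (5)·(3)·(-1)·(-3)/[(4)·(2)·(-2)·(-4)] = 45/64
L_3(4) = (5)·(3)·(1)·(-3)/[(6)·(4)·(2)·(-2)] = 15/32
L_4(4) = (5)·(3)·(1)·(-1)/[(8)·(6)·(4)·(2)] = -5/128
Sum: 1·(3/128) + (-3)·(-5/32) + 113·(45/64) + 781·(15/32) + 2817·(-5/128) = 336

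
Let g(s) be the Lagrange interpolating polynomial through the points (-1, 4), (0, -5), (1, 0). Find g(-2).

Evaluate each Lagrange basis at s = -2:
L_0(-2) = (-2)·(-3)/[(-1)·(-2)] = 3
L_1(-2) = (-1)·(-3)/[(1)·(-1)] = -3
L_2(-2) = (-1)·(-2)/[(2)·(1)] = 1
Sum: 4·(3) + (-5)·(-3) + 0 = 27

27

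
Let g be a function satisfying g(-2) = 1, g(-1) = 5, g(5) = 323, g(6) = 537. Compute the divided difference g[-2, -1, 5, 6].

2

g[-2,-1] = (5 - 1) / (-1 - (-2)) = 4
g[-1,5] = (323 - 5) / (5 - (-1)) = 53
g[5,6] = (537 - 323) / (6 - 5) = 214
g[-2,-1,5] = (53 - 4) / (5 - (-2)) = 7
g[-1,5,6] = (214 - 53) / (6 - (-1)) = 23
g[-2,-1,5,6] = (23 - 7) / (6 - (-2)) = 2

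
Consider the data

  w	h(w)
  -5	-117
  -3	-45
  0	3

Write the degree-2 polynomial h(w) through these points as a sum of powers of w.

h(w) = -4w^2 + 4w + 3

L_0(w) = (w + 3)w / [10] = (1/10)w^2 + (3/10)w
L_1(w) = (w + 5)w / [-6] = -(1/6)w^2 - (5/6)w
L_2(w) = (w + 5)(w + 3) / [15] = (1/15)w^2 + (8/15)w + 1
h(w) = (-117)·L_0 + (-45)·L_1 + 3·L_2
  (-117)·L_0(w) = -(117/10)w^2 - (351/10)w
  (-45)·L_1(w) = (15/2)w^2 + (75/2)w
  3·L_2(w) = (1/5)w^2 + (8/5)w + 3
Adding term by term: -4w^2 + 4w + 3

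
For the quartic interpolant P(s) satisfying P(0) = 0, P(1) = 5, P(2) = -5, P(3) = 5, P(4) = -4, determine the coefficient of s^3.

73/3

Build the Lagrange basis polynomials:
L_0(s) = (s - 1)(s - 2)(s - 3)(s - 4) / [24] = (1/24)s^4 - (5/12)s^3 + (35/24)s^2 - (25/12)s + 1
L_1(s) = s(s - 2)(s - 3)(s - 4) / [-6] = -(1/6)s^4 + (3/2)s^3 - (13/3)s^2 + 4s
L_2(s) = s(s - 1)(s - 3)(s - 4) / [4] = (1/4)s^4 - 2s^3 + (19/4)s^2 - 3s
L_3(s) = s(s - 1)(s - 2)(s - 4) / [-6] = -(1/6)s^4 + (7/6)s^3 - (7/3)s^2 + (4/3)s
L_4(s) = s(s - 1)(s - 2)(s - 3) / [24] = (1/24)s^4 - (1/4)s^3 + (11/24)s^2 - (1/4)s
P(s) = 0·L_0 + 5·L_1 + (-5)·L_2 + 5·L_3 + (-4)·L_4
Only the coefficient of s^3 is needed; take it from each L_i and combine:
0·(-5/12) + 5·(3/2) + (-5)·(-2) + 5·(7/6) + (-4)·(-1/4) = 73/3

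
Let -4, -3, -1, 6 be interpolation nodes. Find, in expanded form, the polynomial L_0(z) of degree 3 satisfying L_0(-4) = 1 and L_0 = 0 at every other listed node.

L_0(z) = (z + 3)(z + 1)(z - 6) / [(-1)·(-3)·(-10)]
       = (z^3 - 2z^2 - 21z - 18) / (-30)

L_0(z) = -(1/30)z^3 + (1/15)z^2 + (7/10)z + 3/5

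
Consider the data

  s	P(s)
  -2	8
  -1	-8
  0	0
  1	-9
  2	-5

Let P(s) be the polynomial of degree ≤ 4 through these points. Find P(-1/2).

Evaluate each Lagrange basis at s = -1/2:
L_0(-1/2) = (1/2)·(-1/2)·(-3/2)·(-5/2)/[(-1)·(-2)·(-3)·(-4)] = -5/128
L_1(-1/2) = (3/2)·(-1/2)·(-3/2)·(-5/2)/[(1)·(-1)·(-2)·(-3)] = 15/32
L_2(-1/2) = (3/2)·(1/2)·(-3/2)·(-5/2)/[(2)·(1)·(-1)·(-2)] = 45/64
L_3(-1/2) = (3/2)·(1/2)·(-1/2)·(-5/2)/[(3)·(2)·(1)·(-1)] = -5/32
L_4(-1/2) = (3/2)·(1/2)·(-1/2)·(-3/2)/[(4)·(3)·(2)·(1)] = 3/128
Sum: 8·(-5/128) + (-8)·(15/32) + 0 + (-9)·(-5/32) + (-5)·(3/128) = -355/128

-355/128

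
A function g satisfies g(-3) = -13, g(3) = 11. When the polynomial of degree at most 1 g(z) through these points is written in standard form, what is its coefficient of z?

Build the Lagrange basis polynomials:
L_0(z) = (z - 3) / [-6] = -(1/6)z + 1/2
L_1(z) = (z + 3) / [6] = (1/6)z + 1/2
g(z) = (-13)·L_0 + 11·L_1
Only the coefficient of z is needed; take it from each L_i and combine:
(-13)·(-1/6) + 11·(1/6) = 4

4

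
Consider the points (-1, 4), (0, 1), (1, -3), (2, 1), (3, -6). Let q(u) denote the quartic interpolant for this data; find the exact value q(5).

Evaluate each Lagrange basis at u = 5:
L_0(5) = (5)·(4)·(3)·(2)/[(-1)·(-2)·(-3)·(-4)] = 5
L_1(5) = (6)·(4)·(3)·(2)/[(1)·(-1)·(-2)·(-3)] = -24
L_2(5) = (6)·(5)·(3)·(2)/[(2)·(1)·(-1)·(-2)] = 45
L_3(5) = (6)·(5)·(4)·(2)/[(3)·(2)·(1)·(-1)] = -40
L_4(5) = (6)·(5)·(4)·(3)/[(4)·(3)·(2)·(1)] = 15
Sum: 4·(5) + 1·(-24) + (-3)·(45) + 1·(-40) + (-6)·(15) = -269

-269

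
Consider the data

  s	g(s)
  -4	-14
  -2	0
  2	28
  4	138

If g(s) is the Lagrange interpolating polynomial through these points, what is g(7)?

558

Evaluate each Lagrange basis at s = 7:
L_0(7) = (9)·(5)·(3)/[(-2)·(-6)·(-8)] = -45/32
L_1(7) = (11)·(5)·(3)/[(2)·(-4)·(-6)] = 55/16
L_2(7) = (11)·(9)·(3)/[(6)·(4)·(-2)] = -99/16
L_3(7) = (11)·(9)·(5)/[(8)·(6)·(2)] = 165/32
Sum: (-14)·(-45/32) + 0 + 28·(-99/16) + 138·(165/32) = 558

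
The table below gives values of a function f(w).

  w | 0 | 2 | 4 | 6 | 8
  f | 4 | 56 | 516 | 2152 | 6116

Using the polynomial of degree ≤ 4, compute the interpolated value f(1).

12

Using Newton's divided-difference form:
f[0,2] = (56 - 4) / (2 - 0) = 26
f[2,4] = (516 - 56) / (4 - 2) = 230
f[4,6] = (2152 - 516) / (6 - 4) = 818
f[6,8] = (6116 - 2152) / (8 - 6) = 1982
f[0,2,4] = (230 - 26) / (4 - 0) = 51
f[2,4,6] = (818 - 230) / (6 - 2) = 147
f[4,6,8] = (1982 - 818) / (8 - 4) = 291
f[0,2,4,6] = (147 - 51) / (6 - 0) = 16
f[2,4,6,8] = (291 - 147) / (8 - 2) = 24
f[0,2,4,6,8] = (24 - 16) / (8 - 0) = 1
f(1) = 4 + 26·(1) + 51·(1)·(-1) + 16·(1)·(-1)·(-3) + 1·(1)·(-1)·(-3)·(-5) = 12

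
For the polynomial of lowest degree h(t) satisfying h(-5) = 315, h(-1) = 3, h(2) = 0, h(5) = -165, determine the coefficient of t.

2

L_0(t) = (t + 1)(t - 2)(t - 5) / [-280] = -(1/280)t^3 + (3/140)t^2 - (3/280)t - 1/28
L_1(t) = (t + 5)(t - 2)(t - 5) / [72] = (1/72)t^3 - (1/36)t^2 - (25/72)t + 25/36
L_2(t) = (t + 5)(t + 1)(t - 5) / [-63] = -(1/63)t^3 - (1/63)t^2 + (25/63)t + 25/63
L_3(t) = (t + 5)(t + 1)(t - 2) / [180] = (1/180)t^3 + (1/45)t^2 - (7/180)t - 1/18
h(t) = 315·L_0 + 3·L_1 + 0·L_2 + (-165)·L_3
Only the coefficient of t is needed; take it from each L_i and combine:
315·(-3/280) + 3·(-25/72) + 0·(25/63) + (-165)·(-7/180) = 2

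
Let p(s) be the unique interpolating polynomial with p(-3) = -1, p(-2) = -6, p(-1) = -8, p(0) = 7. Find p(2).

144

L_0(2) = (4)·(3)·(2)/[(-1)·(-2)·(-3)] = -4
L_1(2) = (5)·(3)·(2)/[(1)·(-1)·(-2)] = 15
L_2(2) = (5)·(4)·(2)/[(2)·(1)·(-1)] = -20
L_3(2) = (5)·(4)·(3)/[(3)·(2)·(1)] = 10
Sum: (-1)·(-4) + (-6)·(15) + (-8)·(-20) + 7·(10) = 144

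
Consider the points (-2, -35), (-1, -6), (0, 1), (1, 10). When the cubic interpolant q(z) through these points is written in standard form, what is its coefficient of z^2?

1

Build the Lagrange basis polynomials:
L_0(z) = (z + 1)z(z - 1) / [-6] = -(1/6)z^3 + (1/6)z
L_1(z) = (z + 2)z(z - 1) / [2] = (1/2)z^3 + (1/2)z^2 - z
L_2(z) = (z + 2)(z + 1)(z - 1) / [-2] = -(1/2)z^3 - z^2 + (1/2)z + 1
L_3(z) = (z + 2)(z + 1)z / [6] = (1/6)z^3 + (1/2)z^2 + (1/3)z
q(z) = (-35)·L_0 + (-6)·L_1 + 1·L_2 + 10·L_3
Only the coefficient of z^2 is needed; take it from each L_i and combine:
(-35)·(0) + (-6)·(1/2) + 1·(-1) + 10·(1/2) = 1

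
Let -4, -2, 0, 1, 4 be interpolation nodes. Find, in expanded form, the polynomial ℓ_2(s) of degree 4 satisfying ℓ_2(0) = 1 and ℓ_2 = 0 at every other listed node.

ℓ_2(s) = (s + 4)(s + 2)(s - 1)(s - 4) / [(4)·(2)·(-1)·(-4)]
       = (s^4 + s^3 - 18s^2 - 16s + 32) / (32)

ℓ_2(s) = (1/32)s^4 + (1/32)s^3 - (9/16)s^2 - (1/2)s + 1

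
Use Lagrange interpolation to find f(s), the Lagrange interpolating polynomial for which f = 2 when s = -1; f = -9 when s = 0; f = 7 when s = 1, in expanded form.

f(s) = (27/2)s^2 + (5/2)s - 9

Build the Lagrange basis polynomials:
L_0(s) = s(s - 1) / [2] = (1/2)s^2 - (1/2)s
L_1(s) = (s + 1)(s - 1) / [-1] = -s^2 + 1
L_2(s) = (s + 1)s / [2] = (1/2)s^2 + (1/2)s
f(s) = 2·L_0 + (-9)·L_1 + 7·L_2
  2·L_0(s) = s^2 - s
  (-9)·L_1(s) = 9s^2 - 9
  7·L_2(s) = (7/2)s^2 + (7/2)s
Adding term by term: (27/2)s^2 + (5/2)s - 9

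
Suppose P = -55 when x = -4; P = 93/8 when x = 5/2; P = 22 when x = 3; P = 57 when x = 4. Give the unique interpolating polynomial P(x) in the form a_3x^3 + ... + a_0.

Newton's divided differences:
P[-4,5/2] = (93/8 - (-55)) / (5/2 - (-4)) = 41/4
P[5/2,3] = (22 - 93/8) / (3 - 5/2) = 83/4
P[3,4] = (57 - 22) / (4 - 3) = 35
P[-4,5/2,3] = (83/4 - 41/4) / (3 - (-4)) = 3/2
P[5/2,3,4] = (35 - 83/4) / (4 - 5/2) = 19/2
P[-4,5/2,3,4] = (19/2 - 3/2) / (4 - (-4)) = 1
P(x) = -55 + (41/4)·(x + 4) + (3/2)·(x + 4)(x - 5/2) + 1·(x + 4)(x - 5/2)(x - 3)
Expanding: P(x) = x^3 - 2x + 1

P(x) = x^3 - 2x + 1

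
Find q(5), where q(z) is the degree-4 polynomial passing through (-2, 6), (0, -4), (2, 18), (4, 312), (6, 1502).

Evaluate each Lagrange basis at z = 5:
L_0(5) = (5)·(3)·(1)·(-1)/[(-2)·(-4)·(-6)·(-8)] = -5/128
L_1(5) = (7)·(3)·(1)·(-1)/[(2)·(-2)·(-4)·(-6)] = 7/32
L_2(5) = (7)·(5)·(1)·(-1)/[(4)·(2)·(-2)·(-4)] = -35/64
L_3(5) = (7)·(5)·(3)·(-1)/[(6)·(4)·(2)·(-2)] = 35/32
L_4(5) = (7)·(5)·(3)·(1)/[(8)·(6)·(4)·(2)] = 35/128
Sum: 6·(-5/128) + (-4)·(7/32) + 18·(-35/64) + 312·(35/32) + 1502·(35/128) = 741

741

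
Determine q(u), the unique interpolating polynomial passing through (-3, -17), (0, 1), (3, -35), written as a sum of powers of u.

Build the Lagrange basis polynomials:
L_0(u) = u(u - 3) / [18] = (1/18)u^2 - (1/6)u
L_1(u) = (u + 3)(u - 3) / [-9] = -(1/9)u^2 + 1
L_2(u) = (u + 3)u / [18] = (1/18)u^2 + (1/6)u
q(u) = (-17)·L_0 + 1·L_1 + (-35)·L_2
  (-17)·L_0(u) = -(17/18)u^2 + (17/6)u
  1·L_1(u) = -(1/9)u^2 + 1
  (-35)·L_2(u) = -(35/18)u^2 - (35/6)u
Adding term by term: -3u^2 - 3u + 1

q(u) = -3u^2 - 3u + 1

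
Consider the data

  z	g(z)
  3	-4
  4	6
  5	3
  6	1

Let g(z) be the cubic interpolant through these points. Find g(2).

-41

Using Newton's divided-difference form:
g[3,4] = (6 - (-4)) / (4 - 3) = 10
g[4,5] = (3 - 6) / (5 - 4) = -3
g[5,6] = (1 - 3) / (6 - 5) = -2
g[3,4,5] = (-3 - 10) / (5 - 3) = -13/2
g[4,5,6] = (-2 - (-3)) / (6 - 4) = 1/2
g[3,4,5,6] = (1/2 - (-13/2)) / (6 - 3) = 7/3
g(2) = -4 + 10·(-1) + (-13/2)·(-1)·(-2) + (7/3)·(-1)·(-2)·(-3) = -41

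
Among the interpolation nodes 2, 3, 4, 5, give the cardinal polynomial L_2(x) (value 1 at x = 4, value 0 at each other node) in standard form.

L_2(x) = (x - 2)(x - 3)(x - 5) / [(2)·(1)·(-1)]
       = (x^3 - 10x^2 + 31x - 30) / (-2)

L_2(x) = -(1/2)x^3 + 5x^2 - (31/2)x + 15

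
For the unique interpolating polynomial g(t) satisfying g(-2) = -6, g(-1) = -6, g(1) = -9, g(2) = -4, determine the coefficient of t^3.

The leading coefficient equals the top divided difference g[-2,-1,1,2].
g[-2,-1] = (-6 - (-6)) / (-1 - (-2)) = 0
g[-1,1] = (-9 - (-6)) / (1 - (-1)) = -3/2
g[1,2] = (-4 - (-9)) / (2 - 1) = 5
g[-2,-1,1] = (-3/2 - 0) / (1 - (-2)) = -1/2
g[-1,1,2] = (5 - (-3/2)) / (2 - (-1)) = 13/6
g[-2,-1,1,2] = (13/6 - (-1/2)) / (2 - (-2)) = 2/3

2/3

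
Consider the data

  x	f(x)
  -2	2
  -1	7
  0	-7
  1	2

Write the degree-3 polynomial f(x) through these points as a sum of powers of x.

f(x) = 7x^3 + (23/2)x^2 - (19/2)x - 7

Build the Lagrange basis polynomials:
L_0(x) = (x + 1)x(x - 1) / [-6] = -(1/6)x^3 + (1/6)x
L_1(x) = (x + 2)x(x - 1) / [2] = (1/2)x^3 + (1/2)x^2 - x
L_2(x) = (x + 2)(x + 1)(x - 1) / [-2] = -(1/2)x^3 - x^2 + (1/2)x + 1
L_3(x) = (x + 2)(x + 1)x / [6] = (1/6)x^3 + (1/2)x^2 + (1/3)x
f(x) = 2·L_0 + 7·L_1 + (-7)·L_2 + 2·L_3
  2·L_0(x) = -(1/3)x^3 + (1/3)x
  7·L_1(x) = (7/2)x^3 + (7/2)x^2 - 7x
  (-7)·L_2(x) = (7/2)x^3 + 7x^2 - (7/2)x - 7
  2·L_3(x) = (1/3)x^3 + x^2 + (2/3)x
Adding term by term: 7x^3 + (23/2)x^2 - (19/2)x - 7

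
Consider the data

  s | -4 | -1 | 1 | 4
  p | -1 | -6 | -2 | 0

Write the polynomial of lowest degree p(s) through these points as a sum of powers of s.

p(s) = -(1/8)s^3 + (7/30)s^2 + (17/8)s - 127/30

Newton's divided differences:
p[-4,-1] = (-6 - (-1)) / (-1 - (-4)) = -5/3
p[-1,1] = (-2 - (-6)) / (1 - (-1)) = 2
p[1,4] = (0 - (-2)) / (4 - 1) = 2/3
p[-4,-1,1] = (2 - (-5/3)) / (1 - (-4)) = 11/15
p[-1,1,4] = (2/3 - 2) / (4 - (-1)) = -4/15
p[-4,-1,1,4] = (-4/15 - 11/15) / (4 - (-4)) = -1/8
p(s) = -1 + (-5/3)·(s + 4) + (11/15)·(s + 4)(s + 1) + (-1/8)·(s + 4)(s + 1)(s - 1)
Expanding: p(s) = -(1/8)s^3 + (7/30)s^2 + (17/8)s - 127/30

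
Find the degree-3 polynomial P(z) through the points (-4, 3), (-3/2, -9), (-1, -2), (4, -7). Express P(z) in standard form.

P(z) = -(371/330)z^3 - (229/220)z^2 + (11047/660)z + 806/55

Build the Lagrange basis polynomials:
L_0(z) = (z + 3/2)(z + 1)(z - 4) / [-60] = -(1/60)z^3 + (1/40)z^2 + (17/120)z + 1/10
L_1(z) = (z + 4)(z + 1)(z - 4) / [55/8] = (8/55)z^3 + (8/55)z^2 - (128/55)z - 128/55
L_2(z) = (z + 4)(z + 3/2)(z - 4) / [-15/2] = -(2/15)z^3 - (1/5)z^2 + (32/15)z + 16/5
L_3(z) = (z + 4)(z + 3/2)(z + 1) / [220] = (1/220)z^3 + (13/440)z^2 + (23/440)z + 3/110
P(z) = 3·L_0 + (-9)·L_1 + (-2)·L_2 + (-7)·L_3
  3·L_0(z) = -(1/20)z^3 + (3/40)z^2 + (17/40)z + 3/10
  (-9)·L_1(z) = -(72/55)z^3 - (72/55)z^2 + (1152/55)z + 1152/55
  (-2)·L_2(z) = (4/15)z^3 + (2/5)z^2 - (64/15)z - 32/5
  (-7)·L_3(z) = -(7/220)z^3 - (91/440)z^2 - (161/440)z - 21/110
Adding term by term: -(371/330)z^3 - (229/220)z^2 + (11047/660)z + 806/55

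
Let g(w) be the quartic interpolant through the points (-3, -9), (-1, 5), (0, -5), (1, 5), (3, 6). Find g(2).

Evaluate each Lagrange basis at w = 2:
L_0(2) = (3)·(2)·(1)·(-1)/[(-2)·(-3)·(-4)·(-6)] = -1/24
L_1(2) = (5)·(2)·(1)·(-1)/[(2)·(-1)·(-2)·(-4)] = 5/8
L_2(2) = (5)·(3)·(1)·(-1)/[(3)·(1)·(-1)·(-3)] = -5/3
L_3(2) = (5)·(3)·(2)·(-1)/[(4)·(2)·(1)·(-2)] = 15/8
L_4(2) = (5)·(3)·(2)·(1)/[(6)·(4)·(3)·(2)] = 5/24
Sum: (-9)·(-1/24) + 5·(5/8) + (-5)·(-5/3) + 5·(15/8) + 6·(5/24) = 539/24

539/24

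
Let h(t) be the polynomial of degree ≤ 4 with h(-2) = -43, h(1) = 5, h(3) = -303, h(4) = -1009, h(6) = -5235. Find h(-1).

Evaluate each Lagrange basis at t = -1:
L_0(-1) = (-2)·(-4)·(-5)·(-7)/[(-3)·(-5)·(-6)·(-8)] = 7/18
L_1(-1) = (1)·(-4)·(-5)·(-7)/[(3)·(-2)·(-3)·(-5)] = 14/9
L_2(-1) = (1)·(-2)·(-5)·(-7)/[(5)·(2)·(-1)·(-3)] = -7/3
L_3(-1) = (1)·(-2)·(-4)·(-7)/[(6)·(3)·(1)·(-2)] = 14/9
L_4(-1) = (1)·(-2)·(-4)·(-5)/[(8)·(5)·(3)·(2)] = -1/6
Sum: (-43)·(7/18) + 5·(14/9) + (-303)·(-7/3) + (-1009)·(14/9) + (-5235)·(-1/6) = 1

1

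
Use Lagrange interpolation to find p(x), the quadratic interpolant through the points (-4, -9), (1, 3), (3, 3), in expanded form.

p(x) = -(12/35)x^2 + (48/35)x + 69/35

Build the Lagrange basis polynomials:
L_0(x) = (x - 1)(x - 3) / [35] = (1/35)x^2 - (4/35)x + 3/35
L_1(x) = (x + 4)(x - 3) / [-10] = -(1/10)x^2 - (1/10)x + 6/5
L_2(x) = (x + 4)(x - 1) / [14] = (1/14)x^2 + (3/14)x - 2/7
p(x) = (-9)·L_0 + 3·L_1 + 3·L_2
  (-9)·L_0(x) = -(9/35)x^2 + (36/35)x - 27/35
  3·L_1(x) = -(3/10)x^2 - (3/10)x + 18/5
  3·L_2(x) = (3/14)x^2 + (9/14)x - 6/7
Adding term by term: -(12/35)x^2 + (48/35)x + 69/35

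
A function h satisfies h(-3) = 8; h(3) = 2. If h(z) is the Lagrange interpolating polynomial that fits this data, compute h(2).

3

Evaluate each Lagrange basis at z = 2:
L_0(2) = (-1)/[(-6)] = 1/6
L_1(2) = (5)/[(6)] = 5/6
Sum: 8·(1/6) + 2·(5/6) = 3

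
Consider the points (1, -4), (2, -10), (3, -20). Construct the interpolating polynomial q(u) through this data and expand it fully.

Newton's divided differences:
q[1,2] = (-10 - (-4)) / (2 - 1) = -6
q[2,3] = (-20 - (-10)) / (3 - 2) = -10
q[1,2,3] = (-10 - (-6)) / (3 - 1) = -2
q(u) = -4 + (-6)·(u - 1) + (-2)·(u - 1)(u - 2)
Expanding: q(u) = -2u^2 - 2

q(u) = -2u^2 - 2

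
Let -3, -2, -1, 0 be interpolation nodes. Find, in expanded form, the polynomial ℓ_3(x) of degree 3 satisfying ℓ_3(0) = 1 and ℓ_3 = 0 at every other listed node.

ℓ_3(x) = (x + 3)(x + 2)(x + 1) / [(3)·(2)·(1)]
       = (x^3 + 6x^2 + 11x + 6) / (6)

ℓ_3(x) = (1/6)x^3 + x^2 + (11/6)x + 1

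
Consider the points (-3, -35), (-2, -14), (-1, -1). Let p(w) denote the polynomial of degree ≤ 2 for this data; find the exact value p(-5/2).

-47/2

Evaluate each Lagrange basis at w = -5/2:
L_0(-5/2) = (-1/2)·(-3/2)/[(-1)·(-2)] = 3/8
L_1(-5/2) = (1/2)·(-3/2)/[(1)·(-1)] = 3/4
L_2(-5/2) = (1/2)·(-1/2)/[(2)·(1)] = -1/8
Sum: (-35)·(3/8) + (-14)·(3/4) + (-1)·(-1/8) = -47/2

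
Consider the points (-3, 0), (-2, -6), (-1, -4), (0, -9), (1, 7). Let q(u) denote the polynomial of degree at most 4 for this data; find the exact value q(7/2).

90961/128

Using Newton's divided-difference form:
q[-3,-2] = (-6 - 0) / (-2 - (-3)) = -6
q[-2,-1] = (-4 - (-6)) / (-1 - (-2)) = 2
q[-1,0] = (-9 - (-4)) / (0 - (-1)) = -5
q[0,1] = (7 - (-9)) / (1 - 0) = 16
q[-3,-2,-1] = (2 - (-6)) / (-1 - (-3)) = 4
q[-2,-1,0] = (-5 - 2) / (0 - (-2)) = -7/2
q[-1,0,1] = (16 - (-5)) / (1 - (-1)) = 21/2
q[-3,-2,-1,0] = (-7/2 - 4) / (0 - (-3)) = -5/2
q[-2,-1,0,1] = (21/2 - (-7/2)) / (1 - (-2)) = 14/3
q[-3,-2,-1,0,1] = (14/3 - (-5/2)) / (1 - (-3)) = 43/24
q(7/2) = 0 + (-6)·(13/2) + 4·(13/2)·(11/2) + (-5/2)·(13/2)·(11/2)·(9/2) + (43/24)·(13/2)·(11/2)·(9/2)·(7/2) = 90961/128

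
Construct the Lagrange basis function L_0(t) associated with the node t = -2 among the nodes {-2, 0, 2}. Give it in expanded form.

L_0(t) = t(t - 2) / [(-2)·(-4)]
       = (t^2 - 2t) / (8)

L_0(t) = (1/8)t^2 - (1/4)t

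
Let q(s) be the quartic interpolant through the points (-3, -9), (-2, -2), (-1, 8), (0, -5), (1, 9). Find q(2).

176

L_0(2) = (4)·(3)·(2)·(1)/[(-1)·(-2)·(-3)·(-4)] = 1
L_1(2) = (5)·(3)·(2)·(1)/[(1)·(-1)·(-2)·(-3)] = -5
L_2(2) = (5)·(4)·(2)·(1)/[(2)·(1)·(-1)·(-2)] = 10
L_3(2) = (5)·(4)·(3)·(1)/[(3)·(2)·(1)·(-1)] = -10
L_4(2) = (5)·(4)·(3)·(2)/[(4)·(3)·(2)·(1)] = 5
Sum: (-9)·(1) + (-2)·(-5) + 8·(10) + (-5)·(-10) + 9·(5) = 176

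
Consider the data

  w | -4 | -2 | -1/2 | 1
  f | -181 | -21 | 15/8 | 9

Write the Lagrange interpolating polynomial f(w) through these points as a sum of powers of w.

f(w) = 3w^3 + w^2 + 2w + 3

Build the Lagrange basis polynomials:
L_0(w) = (w + 2)(w + 1/2)(w - 1) / [-35] = -(1/35)w^3 - (3/70)w^2 + (3/70)w + 1/35
L_1(w) = (w + 4)(w + 1/2)(w - 1) / [9] = (1/9)w^3 + (7/18)w^2 - (5/18)w - 2/9
L_2(w) = (w + 4)(w + 2)(w - 1) / [-63/8] = -(8/63)w^3 - (40/63)w^2 - (16/63)w + 64/63
L_3(w) = (w + 4)(w + 2)(w + 1/2) / [45/2] = (2/45)w^3 + (13/45)w^2 + (22/45)w + 8/45
f(w) = (-181)·L_0 + (-21)·L_1 + (15/8)·L_2 + 9·L_3
  (-181)·L_0(w) = (181/35)w^3 + (543/70)w^2 - (543/70)w - 181/35
  (-21)·L_1(w) = -(7/3)w^3 - (49/6)w^2 + (35/6)w + 14/3
  (15/8)·L_2(w) = -(5/21)w^3 - (25/21)w^2 - (10/21)w + 40/21
  9·L_3(w) = (2/5)w^3 + (13/5)w^2 + (22/5)w + 8/5
Adding term by term: 3w^3 + w^2 + 2w + 3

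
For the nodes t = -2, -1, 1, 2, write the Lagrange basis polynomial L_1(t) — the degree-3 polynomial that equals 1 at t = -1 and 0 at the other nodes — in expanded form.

L_1(t) = (t + 2)(t - 1)(t - 2) / [(1)·(-2)·(-3)]
       = (t^3 - t^2 - 4t + 4) / (6)

L_1(t) = (1/6)t^3 - (1/6)t^2 - (2/3)t + 2/3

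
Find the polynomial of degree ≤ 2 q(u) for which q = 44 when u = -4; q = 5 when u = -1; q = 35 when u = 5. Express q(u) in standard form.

L_0(u) = (u + 1)(u - 5) / [27] = (1/27)u^2 - (4/27)u - 5/27
L_1(u) = (u + 4)(u - 5) / [-18] = -(1/18)u^2 + (1/18)u + 10/9
L_2(u) = (u + 4)(u + 1) / [54] = (1/54)u^2 + (5/54)u + 2/27
q(u) = 44·L_0 + 5·L_1 + 35·L_2
  44·L_0(u) = (44/27)u^2 - (176/27)u - 220/27
  5·L_1(u) = -(5/18)u^2 + (5/18)u + 50/9
  35·L_2(u) = (35/54)u^2 + (175/54)u + 70/27
Adding term by term: 2u^2 - 3u

q(u) = 2u^2 - 3u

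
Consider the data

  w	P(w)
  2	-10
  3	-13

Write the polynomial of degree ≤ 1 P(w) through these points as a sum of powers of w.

P(w) = -3w - 4

L_0(w) = (w - 3) / [-1] = -w + 3
L_1(w) = (w - 2) / [1] = w - 2
P(w) = (-10)·L_0 + (-13)·L_1
  (-10)·L_0(w) = 10w - 30
  (-13)·L_1(w) = -13w + 26
Adding term by term: -3w - 4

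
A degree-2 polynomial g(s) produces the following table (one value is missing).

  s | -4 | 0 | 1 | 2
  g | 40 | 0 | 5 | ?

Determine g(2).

16

The 3 known values determine g uniquely (degree ≤ 2).
Evaluate each Lagrange basis at s = 2:
L_0(2) = (2)·(1)/[(-4)·(-5)] = 1/10
L_1(2) = (6)·(1)/[(4)·(-1)] = -3/2
L_2(2) = (6)·(2)/[(5)·(1)] = 12/5
Sum: 40·(1/10) + 0 + 5·(12/5) = 16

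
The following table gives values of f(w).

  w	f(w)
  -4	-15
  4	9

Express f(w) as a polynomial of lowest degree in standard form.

f(w) = 3w - 3

L_0(w) = (w - 4) / [-8] = -(1/8)w + 1/2
L_1(w) = (w + 4) / [8] = (1/8)w + 1/2
f(w) = (-15)·L_0 + 9·L_1
  (-15)·L_0(w) = (15/8)w - 15/2
  9·L_1(w) = (9/8)w + 9/2
Adding term by term: 3w - 3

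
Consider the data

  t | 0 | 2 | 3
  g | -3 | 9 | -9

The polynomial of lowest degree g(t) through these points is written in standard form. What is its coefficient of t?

22

Build the Lagrange basis polynomials:
L_0(t) = (t - 2)(t - 3) / [6] = (1/6)t^2 - (5/6)t + 1
L_1(t) = t(t - 3) / [-2] = -(1/2)t^2 + (3/2)t
L_2(t) = t(t - 2) / [3] = (1/3)t^2 - (2/3)t
g(t) = (-3)·L_0 + 9·L_1 + (-9)·L_2
Only the coefficient of t is needed; take it from each L_i and combine:
(-3)·(-5/6) + 9·(3/2) + (-9)·(-2/3) = 22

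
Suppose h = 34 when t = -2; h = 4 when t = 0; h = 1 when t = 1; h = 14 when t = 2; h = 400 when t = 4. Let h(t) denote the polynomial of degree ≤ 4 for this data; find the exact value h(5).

1049

Evaluate each Lagrange basis at t = 5:
L_0(5) = (5)·(4)·(3)·(1)/[(-2)·(-3)·(-4)·(-6)] = 5/12
L_1(5) = (7)·(4)·(3)·(1)/[(2)·(-1)·(-2)·(-4)] = -21/4
L_2(5) = (7)·(5)·(3)·(1)/[(3)·(1)·(-1)·(-3)] = 35/3
L_3(5) = (7)·(5)·(4)·(1)/[(4)·(2)·(1)·(-2)] = -35/4
L_4(5) = (7)·(5)·(4)·(3)/[(6)·(4)·(3)·(2)] = 35/12
Sum: 34·(5/12) + 4·(-21/4) + 1·(35/3) + 14·(-35/4) + 400·(35/12) = 1049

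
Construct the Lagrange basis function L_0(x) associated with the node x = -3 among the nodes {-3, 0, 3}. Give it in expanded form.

L_0(x) = x(x - 3) / [(-3)·(-6)]
       = (x^2 - 3x) / (18)

L_0(x) = (1/18)x^2 - (1/6)x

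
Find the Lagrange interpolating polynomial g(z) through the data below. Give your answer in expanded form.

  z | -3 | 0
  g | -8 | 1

g(z) = 3z + 1

Build the Lagrange basis polynomials:
L_0(z) = z / [-3] = -(1/3)z
L_1(z) = (z + 3) / [3] = (1/3)z + 1
g(z) = (-8)·L_0 + 1·L_1
  (-8)·L_0(z) = (8/3)z
  1·L_1(z) = (1/3)z + 1
Adding term by term: 3z + 1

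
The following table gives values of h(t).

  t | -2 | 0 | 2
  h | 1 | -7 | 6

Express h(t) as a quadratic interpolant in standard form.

h(t) = (21/8)t^2 + (5/4)t - 7

Newton's divided differences:
h[-2,0] = (-7 - 1) / (0 - (-2)) = -4
h[0,2] = (6 - (-7)) / (2 - 0) = 13/2
h[-2,0,2] = (13/2 - (-4)) / (2 - (-2)) = 21/8
h(t) = 1 + (-4)·(t + 2) + (21/8)·(t + 2)t
Expanding: h(t) = (21/8)t^2 + (5/4)t - 7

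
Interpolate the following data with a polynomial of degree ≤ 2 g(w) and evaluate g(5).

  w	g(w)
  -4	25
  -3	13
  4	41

L_0(5) = (8)·(1)/[(-1)·(-8)] = 1
L_1(5) = (9)·(1)/[(1)·(-7)] = -9/7
L_2(5) = (9)·(8)/[(8)·(7)] = 9/7
Sum: 25·(1) + 13·(-9/7) + 41·(9/7) = 61

61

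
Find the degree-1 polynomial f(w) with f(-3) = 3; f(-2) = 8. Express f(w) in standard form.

Build the Lagrange basis polynomials:
L_0(w) = (w + 2) / [-1] = -w - 2
L_1(w) = (w + 3) / [1] = w + 3
f(w) = 3·L_0 + 8·L_1
  3·L_0(w) = -3w - 6
  8·L_1(w) = 8w + 24
Adding term by term: 5w + 18

f(w) = 5w + 18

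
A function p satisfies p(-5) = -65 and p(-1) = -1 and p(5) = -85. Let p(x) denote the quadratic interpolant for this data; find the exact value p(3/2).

Evaluate each Lagrange basis at x = 3/2:
L_0(3/2) = (5/2)·(-7/2)/[(-4)·(-10)] = -7/32
L_1(3/2) = (13/2)·(-7/2)/[(4)·(-6)] = 91/96
L_2(3/2) = (13/2)·(5/2)/[(10)·(6)] = 13/48
Sum: (-65)·(-7/32) + (-1)·(91/96) + (-85)·(13/48) = -39/4

-39/4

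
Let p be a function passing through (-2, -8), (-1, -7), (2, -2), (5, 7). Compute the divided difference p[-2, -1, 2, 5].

1/126

p[-2,-1] = (-7 - (-8)) / (-1 - (-2)) = 1
p[-1,2] = (-2 - (-7)) / (2 - (-1)) = 5/3
p[2,5] = (7 - (-2)) / (5 - 2) = 3
p[-2,-1,2] = (5/3 - 1) / (2 - (-2)) = 1/6
p[-1,2,5] = (3 - 5/3) / (5 - (-1)) = 2/9
p[-2,-1,2,5] = (2/9 - 1/6) / (5 - (-2)) = 1/126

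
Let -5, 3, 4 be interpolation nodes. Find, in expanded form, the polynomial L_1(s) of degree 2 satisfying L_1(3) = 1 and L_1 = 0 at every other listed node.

L_1(s) = -(1/8)s^2 - (1/8)s + 5/2

L_1(s) = (s + 5)(s - 4) / [(8)·(-1)]
       = (s^2 + s - 20) / (-8)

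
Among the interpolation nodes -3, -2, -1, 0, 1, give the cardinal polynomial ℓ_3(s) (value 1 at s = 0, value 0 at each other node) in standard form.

ℓ_3(s) = (s + 3)(s + 2)(s + 1)(s - 1) / [(3)·(2)·(1)·(-1)]
       = (s^4 + 5s^3 + 5s^2 - 5s - 6) / (-6)

ℓ_3(s) = -(1/6)s^4 - (5/6)s^3 - (5/6)s^2 + (5/6)s + 1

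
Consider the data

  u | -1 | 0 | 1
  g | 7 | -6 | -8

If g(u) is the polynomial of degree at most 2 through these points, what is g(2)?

Evaluate each Lagrange basis at u = 2:
L_0(2) = (2)·(1)/[(-1)·(-2)] = 1
L_1(2) = (3)·(1)/[(1)·(-1)] = -3
L_2(2) = (3)·(2)/[(2)·(1)] = 3
Sum: 7·(1) + (-6)·(-3) + (-8)·(3) = 1

1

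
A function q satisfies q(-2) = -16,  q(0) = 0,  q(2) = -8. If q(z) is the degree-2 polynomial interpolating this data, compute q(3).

Evaluate each Lagrange basis at z = 3:
L_0(3) = (3)·(1)/[(-2)·(-4)] = 3/8
L_1(3) = (5)·(1)/[(2)·(-2)] = -5/4
L_2(3) = (5)·(3)/[(4)·(2)] = 15/8
Sum: (-16)·(3/8) + 0 + (-8)·(15/8) = -21

-21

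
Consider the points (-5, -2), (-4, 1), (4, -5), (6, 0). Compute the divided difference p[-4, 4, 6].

p[-4,4] = (-5 - 1) / (4 - (-4)) = -3/4
p[4,6] = (0 - (-5)) / (6 - 4) = 5/2
p[-4,4,6] = (5/2 - (-3/4)) / (6 - (-4)) = 13/40

13/40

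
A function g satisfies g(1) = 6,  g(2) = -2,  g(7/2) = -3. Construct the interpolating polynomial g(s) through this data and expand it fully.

g(s) = (44/15)s^2 - (84/5)s + 298/15

Build the Lagrange basis polynomials:
L_0(s) = (s - 2)(s - 7/2) / [5/2] = (2/5)s^2 - (11/5)s + 14/5
L_1(s) = (s - 1)(s - 7/2) / [-3/2] = -(2/3)s^2 + 3s - 7/3
L_2(s) = (s - 1)(s - 2) / [15/4] = (4/15)s^2 - (4/5)s + 8/15
g(s) = 6·L_0 + (-2)·L_1 + (-3)·L_2
  6·L_0(s) = (12/5)s^2 - (66/5)s + 84/5
  (-2)·L_1(s) = (4/3)s^2 - 6s + 14/3
  (-3)·L_2(s) = -(4/5)s^2 + (12/5)s - 8/5
Adding term by term: (44/15)s^2 - (84/5)s + 298/15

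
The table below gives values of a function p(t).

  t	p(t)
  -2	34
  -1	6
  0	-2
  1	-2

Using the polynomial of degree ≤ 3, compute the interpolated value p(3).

-26

Using Newton's divided-difference form:
p[-2,-1] = (6 - 34) / (-1 - (-2)) = -28
p[-1,0] = (-2 - 6) / (0 - (-1)) = -8
p[0,1] = (-2 - (-2)) / (1 - 0) = 0
p[-2,-1,0] = (-8 - (-28)) / (0 - (-2)) = 10
p[-1,0,1] = (0 - (-8)) / (1 - (-1)) = 4
p[-2,-1,0,1] = (4 - 10) / (1 - (-2)) = -2
p(3) = 34 + (-28)·(5) + 10·(5)·(4) + (-2)·(5)·(4)·(3) = -26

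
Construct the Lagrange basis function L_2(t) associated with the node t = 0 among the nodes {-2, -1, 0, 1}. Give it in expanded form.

L_2(t) = (t + 2)(t + 1)(t - 1) / [(2)·(1)·(-1)]
       = (t^3 + 2t^2 - t - 2) / (-2)

L_2(t) = -(1/2)t^3 - t^2 + (1/2)t + 1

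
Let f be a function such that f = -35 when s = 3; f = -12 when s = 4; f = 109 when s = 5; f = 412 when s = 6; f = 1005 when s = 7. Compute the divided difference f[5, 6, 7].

145

f[5,6] = (412 - 109) / (6 - 5) = 303
f[6,7] = (1005 - 412) / (7 - 6) = 593
f[5,6,7] = (593 - 303) / (7 - 5) = 145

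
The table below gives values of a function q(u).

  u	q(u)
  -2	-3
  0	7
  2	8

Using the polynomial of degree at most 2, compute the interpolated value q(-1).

Evaluate each Lagrange basis at u = -1:
L_0(-1) = (-1)·(-3)/[(-2)·(-4)] = 3/8
L_1(-1) = (1)·(-3)/[(2)·(-2)] = 3/4
L_2(-1) = (1)·(-1)/[(4)·(2)] = -1/8
Sum: (-3)·(3/8) + 7·(3/4) + 8·(-1/8) = 25/8

25/8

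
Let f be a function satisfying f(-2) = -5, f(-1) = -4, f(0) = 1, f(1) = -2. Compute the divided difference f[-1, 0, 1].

-4

f[-1,0] = (1 - (-4)) / (0 - (-1)) = 5
f[0,1] = (-2 - 1) / (1 - 0) = -3
f[-1,0,1] = (-3 - 5) / (1 - (-1)) = -4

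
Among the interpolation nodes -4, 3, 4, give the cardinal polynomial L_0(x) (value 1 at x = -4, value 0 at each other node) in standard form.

L_0(x) = (x - 3)(x - 4) / [(-7)·(-8)]
       = (x^2 - 7x + 12) / (56)

L_0(x) = (1/56)x^2 - (1/8)x + 3/14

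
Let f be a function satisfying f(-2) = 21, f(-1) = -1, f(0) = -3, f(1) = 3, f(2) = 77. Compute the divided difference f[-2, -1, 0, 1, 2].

3

f[-2,-1] = (-1 - 21) / (-1 - (-2)) = -22
f[-1,0] = (-3 - (-1)) / (0 - (-1)) = -2
f[0,1] = (3 - (-3)) / (1 - 0) = 6
f[1,2] = (77 - 3) / (2 - 1) = 74
f[-2,-1,0] = (-2 - (-22)) / (0 - (-2)) = 10
f[-1,0,1] = (6 - (-2)) / (1 - (-1)) = 4
f[0,1,2] = (74 - 6) / (2 - 0) = 34
f[-2,-1,0,1] = (4 - 10) / (1 - (-2)) = -2
f[-1,0,1,2] = (34 - 4) / (2 - (-1)) = 10
f[-2,-1,0,1,2] = (10 - (-2)) / (2 - (-2)) = 3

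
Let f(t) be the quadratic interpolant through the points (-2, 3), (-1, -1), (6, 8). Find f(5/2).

L_0(5/2) = (7/2)·(-7/2)/[(-1)·(-8)] = -49/32
L_1(5/2) = (9/2)·(-7/2)/[(1)·(-7)] = 9/4
L_2(5/2) = (9/2)·(7/2)/[(8)·(7)] = 9/32
Sum: 3·(-49/32) + (-1)·(9/4) + 8·(9/32) = -147/32

-147/32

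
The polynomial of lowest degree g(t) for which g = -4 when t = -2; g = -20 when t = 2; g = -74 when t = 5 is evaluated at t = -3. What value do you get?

-10

Evaluate each Lagrange basis at t = -3:
L_0(-3) = (-5)·(-8)/[(-4)·(-7)] = 10/7
L_1(-3) = (-1)·(-8)/[(4)·(-3)] = -2/3
L_2(-3) = (-1)·(-5)/[(7)·(3)] = 5/21
Sum: (-4)·(10/7) + (-20)·(-2/3) + (-74)·(5/21) = -10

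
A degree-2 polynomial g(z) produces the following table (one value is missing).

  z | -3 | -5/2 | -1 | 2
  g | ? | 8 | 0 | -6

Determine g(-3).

308/27

The 3 known values determine g uniquely (degree ≤ 2).
L_0(-3) = (-2)·(-5)/[(-3/2)·(-9/2)] = 40/27
L_1(-3) = (-1/2)·(-5)/[(3/2)·(-3)] = -5/9
L_2(-3) = (-1/2)·(-2)/[(9/2)·(3)] = 2/27
Sum: 8·(40/27) + 0 + (-6)·(2/27) = 308/27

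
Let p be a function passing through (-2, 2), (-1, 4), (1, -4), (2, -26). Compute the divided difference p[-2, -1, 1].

p[-2,-1] = (4 - 2) / (-1 - (-2)) = 2
p[-1,1] = (-4 - 4) / (1 - (-1)) = -4
p[-2,-1,1] = (-4 - 2) / (1 - (-2)) = -2

-2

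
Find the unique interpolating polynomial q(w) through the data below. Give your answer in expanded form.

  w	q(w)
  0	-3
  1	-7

q(w) = -4w - 3

Build the Lagrange basis polynomials:
L_0(w) = (w - 1) / [-1] = -w + 1
L_1(w) = w / [1] = w
q(w) = (-3)·L_0 + (-7)·L_1
  (-3)·L_0(w) = 3w - 3
  (-7)·L_1(w) = -7w
Adding term by term: -4w - 3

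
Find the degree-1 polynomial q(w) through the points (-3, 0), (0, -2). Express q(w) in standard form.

q(w) = -(2/3)w - 2

Build the Lagrange basis polynomials:
L_0(w) = w / [-3] = -(1/3)w
L_1(w) = (w + 3) / [3] = (1/3)w + 1
q(w) = 0·L_0 + (-2)·L_1
  0·L_0(w) = 0
  (-2)·L_1(w) = -(2/3)w - 2
Adding term by term: -(2/3)w - 2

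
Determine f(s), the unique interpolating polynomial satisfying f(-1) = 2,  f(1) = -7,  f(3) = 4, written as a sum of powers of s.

f(s) = (5/2)s^2 - (9/2)s - 5

Newton's divided differences:
f[-1,1] = (-7 - 2) / (1 - (-1)) = -9/2
f[1,3] = (4 - (-7)) / (3 - 1) = 11/2
f[-1,1,3] = (11/2 - (-9/2)) / (3 - (-1)) = 5/2
f(s) = 2 + (-9/2)·(s + 1) + (5/2)·(s + 1)(s - 1)
Expanding: f(s) = (5/2)s^2 - (9/2)s - 5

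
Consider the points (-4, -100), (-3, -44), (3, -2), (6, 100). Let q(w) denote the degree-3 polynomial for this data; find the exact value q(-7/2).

Using Newton's divided-difference form:
q[-4,-3] = (-44 - (-100)) / (-3 - (-4)) = 56
q[-3,3] = (-2 - (-44)) / (3 - (-3)) = 7
q[3,6] = (100 - (-2)) / (6 - 3) = 34
q[-4,-3,3] = (7 - 56) / (3 - (-4)) = -7
q[-3,3,6] = (34 - 7) / (6 - (-3)) = 3
q[-4,-3,3,6] = (3 - (-7)) / (6 - (-4)) = 1
q(-7/2) = -100 + 56·(1/2) + (-7)·(1/2)·(-1/2) + 1·(1/2)·(-1/2)·(-13/2) = -549/8

-549/8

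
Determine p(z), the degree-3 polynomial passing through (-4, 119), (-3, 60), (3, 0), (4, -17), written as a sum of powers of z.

L_0(z) = (z + 3)(z - 3)(z - 4) / [-56] = -(1/56)z^3 + (1/14)z^2 + (9/56)z - 9/14
L_1(z) = (z + 4)(z - 3)(z - 4) / [42] = (1/42)z^3 - (1/14)z^2 - (8/21)z + 8/7
L_2(z) = (z + 4)(z + 3)(z - 4) / [-42] = -(1/42)z^3 - (1/14)z^2 + (8/21)z + 8/7
L_3(z) = (z + 4)(z + 3)(z - 3) / [56] = (1/56)z^3 + (1/14)z^2 - (9/56)z - 9/14
p(z) = 119·L_0 + 60·L_1 + 0·L_2 + (-17)·L_3
  119·L_0(z) = -(17/8)z^3 + (17/2)z^2 + (153/8)z - 153/2
  60·L_1(z) = (10/7)z^3 - (30/7)z^2 - (160/7)z + 480/7
  0·L_2(z) = 0
  (-17)·L_3(z) = -(17/56)z^3 - (17/14)z^2 + (153/56)z + 153/14
Adding term by term: -z^3 + 3z^2 - z + 3

p(z) = -z^3 + 3z^2 - z + 3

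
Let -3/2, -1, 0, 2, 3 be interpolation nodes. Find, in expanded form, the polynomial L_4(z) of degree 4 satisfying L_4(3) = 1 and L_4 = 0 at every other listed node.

L_4(z) = (z + 3/2)(z + 1)z(z - 2) / [(9/2)·(4)·(3)·(1)]
       = (z^4 + (1/2)z^3 - (7/2)z^2 - 3z) / (54)

L_4(z) = (1/54)z^4 + (1/108)z^3 - (7/108)z^2 - (1/18)z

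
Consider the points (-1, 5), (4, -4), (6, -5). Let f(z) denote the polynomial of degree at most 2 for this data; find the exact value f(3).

-103/35

Evaluate each Lagrange basis at z = 3:
L_0(3) = (-1)·(-3)/[(-5)·(-7)] = 3/35
L_1(3) = (4)·(-3)/[(5)·(-2)] = 6/5
L_2(3) = (4)·(-1)/[(7)·(2)] = -2/7
Sum: 5·(3/35) + (-4)·(6/5) + (-5)·(-2/7) = -103/35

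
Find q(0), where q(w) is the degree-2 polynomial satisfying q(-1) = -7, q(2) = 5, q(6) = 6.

Evaluate each Lagrange basis at w = 0:
L_0(0) = (-2)·(-6)/[(-3)·(-7)] = 4/7
L_1(0) = (1)·(-6)/[(3)·(-4)] = 1/2
L_2(0) = (1)·(-2)/[(7)·(4)] = -1/14
Sum: (-7)·(4/7) + 5·(1/2) + 6·(-1/14) = -27/14

-27/14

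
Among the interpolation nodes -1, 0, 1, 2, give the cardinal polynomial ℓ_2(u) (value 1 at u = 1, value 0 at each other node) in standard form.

ℓ_2(u) = -(1/2)u^3 + (1/2)u^2 + u

ℓ_2(u) = (u + 1)u(u - 2) / [(2)·(1)·(-1)]
       = (u^3 - u^2 - 2u) / (-2)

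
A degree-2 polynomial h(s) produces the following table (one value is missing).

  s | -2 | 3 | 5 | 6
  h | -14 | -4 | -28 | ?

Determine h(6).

The 3 known values determine h uniquely (degree ≤ 2).
Evaluate each Lagrange basis at s = 6:
L_0(6) = (3)·(1)/[(-5)·(-7)] = 3/35
L_1(6) = (8)·(1)/[(5)·(-2)] = -4/5
L_2(6) = (8)·(3)/[(7)·(2)] = 12/7
Sum: (-14)·(3/35) + (-4)·(-4/5) + (-28)·(12/7) = -46

-46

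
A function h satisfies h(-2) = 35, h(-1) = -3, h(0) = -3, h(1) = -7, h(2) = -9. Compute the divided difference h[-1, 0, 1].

h[-1,0] = (-3 - (-3)) / (0 - (-1)) = 0
h[0,1] = (-7 - (-3)) / (1 - 0) = -4
h[-1,0,1] = (-4 - 0) / (1 - (-1)) = -2

-2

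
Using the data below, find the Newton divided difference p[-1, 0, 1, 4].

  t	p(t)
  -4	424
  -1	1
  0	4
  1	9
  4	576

p[-1,0] = (4 - 1) / (0 - (-1)) = 3
p[0,1] = (9 - 4) / (1 - 0) = 5
p[1,4] = (576 - 9) / (4 - 1) = 189
p[-1,0,1] = (5 - 3) / (1 - (-1)) = 1
p[0,1,4] = (189 - 5) / (4 - 0) = 46
p[-1,0,1,4] = (46 - 1) / (4 - (-1)) = 9

9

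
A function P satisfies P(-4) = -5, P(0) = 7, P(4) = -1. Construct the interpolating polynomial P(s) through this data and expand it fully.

Newton's divided differences:
P[-4,0] = (7 - (-5)) / (0 - (-4)) = 3
P[0,4] = (-1 - 7) / (4 - 0) = -2
P[-4,0,4] = (-2 - 3) / (4 - (-4)) = -5/8
P(s) = -5 + 3·(s + 4) + (-5/8)·(s + 4)s
Expanding: P(s) = -(5/8)s^2 + (1/2)s + 7

P(s) = -(5/8)s^2 + (1/2)s + 7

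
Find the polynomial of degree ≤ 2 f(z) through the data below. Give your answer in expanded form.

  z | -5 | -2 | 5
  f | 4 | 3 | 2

f(z) = (2/105)z^2 - (1/5)z + 53/21

Build the Lagrange basis polynomials:
L_0(z) = (z + 2)(z - 5) / [30] = (1/30)z^2 - (1/10)z - 1/3
L_1(z) = (z + 5)(z - 5) / [-21] = -(1/21)z^2 + 25/21
L_2(z) = (z + 5)(z + 2) / [70] = (1/70)z^2 + (1/10)z + 1/7
f(z) = 4·L_0 + 3·L_1 + 2·L_2
  4·L_0(z) = (2/15)z^2 - (2/5)z - 4/3
  3·L_1(z) = -(1/7)z^2 + 25/7
  2·L_2(z) = (1/35)z^2 + (1/5)z + 2/7
Adding term by term: (2/105)z^2 - (1/5)z + 53/21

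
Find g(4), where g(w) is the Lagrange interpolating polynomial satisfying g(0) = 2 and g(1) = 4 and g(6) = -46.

-14

Evaluate each Lagrange basis at w = 4:
L_0(4) = (3)·(-2)/[(-1)·(-6)] = -1
L_1(4) = (4)·(-2)/[(1)·(-5)] = 8/5
L_2(4) = (4)·(3)/[(6)·(5)] = 2/5
Sum: 2·(-1) + 4·(8/5) + (-46)·(2/5) = -14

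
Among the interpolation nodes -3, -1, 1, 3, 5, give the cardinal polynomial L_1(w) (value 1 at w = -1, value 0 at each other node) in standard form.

L_1(w) = (w + 3)(w - 1)(w - 3)(w - 5) / [(2)·(-2)·(-4)·(-6)]
       = (w^4 - 6w^3 - 4w^2 + 54w - 45) / (-96)

L_1(w) = -(1/96)w^4 + (1/16)w^3 + (1/24)w^2 - (9/16)w + 15/32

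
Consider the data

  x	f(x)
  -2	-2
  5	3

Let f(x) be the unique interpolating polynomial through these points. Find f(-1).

-9/7

Evaluate each Lagrange basis at x = -1:
L_0(-1) = (-6)/[(-7)] = 6/7
L_1(-1) = (1)/[(7)] = 1/7
Sum: (-2)·(6/7) + 3·(1/7) = -9/7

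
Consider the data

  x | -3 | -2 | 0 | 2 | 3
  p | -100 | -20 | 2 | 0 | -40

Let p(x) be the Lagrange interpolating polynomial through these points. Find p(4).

-170

L_0(4) = (6)·(4)·(2)·(1)/[(-1)·(-3)·(-5)·(-6)] = 8/15
L_1(4) = (7)·(4)·(2)·(1)/[(1)·(-2)·(-4)·(-5)] = -7/5
L_2(4) = (7)·(6)·(2)·(1)/[(3)·(2)·(-2)·(-3)] = 7/3
L_3(4) = (7)·(6)·(4)·(1)/[(5)·(4)·(2)·(-1)] = -21/5
L_4(4) = (7)·(6)·(4)·(2)/[(6)·(5)·(3)·(1)] = 56/15
Sum: (-100)·(8/15) + (-20)·(-7/5) + 2·(7/3) + 0 + (-40)·(56/15) = -170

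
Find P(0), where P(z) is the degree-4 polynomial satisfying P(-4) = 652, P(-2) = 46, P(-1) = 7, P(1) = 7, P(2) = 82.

0

Using Newton's divided-difference form:
P[-4,-2] = (46 - 652) / (-2 - (-4)) = -303
P[-2,-1] = (7 - 46) / (-1 - (-2)) = -39
P[-1,1] = (7 - 7) / (1 - (-1)) = 0
P[1,2] = (82 - 7) / (2 - 1) = 75
P[-4,-2,-1] = (-39 - (-303)) / (-1 - (-4)) = 88
P[-2,-1,1] = (0 - (-39)) / (1 - (-2)) = 13
P[-1,1,2] = (75 - 0) / (2 - (-1)) = 25
P[-4,-2,-1,1] = (13 - 88) / (1 - (-4)) = -15
P[-2,-1,1,2] = (25 - 13) / (2 - (-2)) = 3
P[-4,-2,-1,1,2] = (3 - (-15)) / (2 - (-4)) = 3
P(0) = 652 + (-303)·(4) + 88·(4)·(2) + (-15)·(4)·(2)·(1) + 3·(4)·(2)·(1)·(-1) = 0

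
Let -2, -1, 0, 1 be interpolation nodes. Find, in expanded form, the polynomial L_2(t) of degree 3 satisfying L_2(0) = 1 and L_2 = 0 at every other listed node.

L_2(t) = -(1/2)t^3 - t^2 + (1/2)t + 1

L_2(t) = (t + 2)(t + 1)(t - 1) / [(2)·(1)·(-1)]
       = (t^3 + 2t^2 - t - 2) / (-2)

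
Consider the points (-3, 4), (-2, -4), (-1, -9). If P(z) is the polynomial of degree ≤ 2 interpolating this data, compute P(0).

Using Newton's divided-difference form:
P[-3,-2] = (-4 - 4) / (-2 - (-3)) = -8
P[-2,-1] = (-9 - (-4)) / (-1 - (-2)) = -5
P[-3,-2,-1] = (-5 - (-8)) / (-1 - (-3)) = 3/2
P(0) = 4 + (-8)·(3) + (3/2)·(3)·(2) = -11

-11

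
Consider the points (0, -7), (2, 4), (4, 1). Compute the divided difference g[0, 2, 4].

g[0,2] = (4 - (-7)) / (2 - 0) = 11/2
g[2,4] = (1 - 4) / (4 - 2) = -3/2
g[0,2,4] = (-3/2 - 11/2) / (4 - 0) = -7/4

-7/4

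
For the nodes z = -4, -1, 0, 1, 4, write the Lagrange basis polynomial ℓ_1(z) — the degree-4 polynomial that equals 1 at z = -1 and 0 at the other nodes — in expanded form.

ℓ_1(z) = -(1/30)z^4 + (1/30)z^3 + (8/15)z^2 - (8/15)z

ℓ_1(z) = (z + 4)z(z - 1)(z - 4) / [(3)·(-1)·(-2)·(-5)]
       = (z^4 - z^3 - 16z^2 + 16z) / (-30)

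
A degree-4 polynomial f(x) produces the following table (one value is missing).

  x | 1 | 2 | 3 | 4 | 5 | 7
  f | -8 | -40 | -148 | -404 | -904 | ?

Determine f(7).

The 5 known values determine f uniquely (degree ≤ 4).
L_0(7) = (5)·(4)·(3)·(2)/[(-1)·(-2)·(-3)·(-4)] = 5
L_1(7) = (6)·(4)·(3)·(2)/[(1)·(-1)·(-2)·(-3)] = -24
L_2(7) = (6)·(5)·(3)·(2)/[(2)·(1)·(-1)·(-2)] = 45
L_3(7) = (6)·(5)·(4)·(2)/[(3)·(2)·(1)·(-1)] = -40
L_4(7) = (6)·(5)·(4)·(3)/[(4)·(3)·(2)·(1)] = 15
Sum: (-8)·(5) + (-40)·(-24) + (-148)·(45) + (-404)·(-40) + (-904)·(15) = -3140

-3140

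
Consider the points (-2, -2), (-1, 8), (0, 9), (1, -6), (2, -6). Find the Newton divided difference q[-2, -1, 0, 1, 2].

19/12

q[-2,-1] = (8 - (-2)) / (-1 - (-2)) = 10
q[-1,0] = (9 - 8) / (0 - (-1)) = 1
q[0,1] = (-6 - 9) / (1 - 0) = -15
q[1,2] = (-6 - (-6)) / (2 - 1) = 0
q[-2,-1,0] = (1 - 10) / (0 - (-2)) = -9/2
q[-1,0,1] = (-15 - 1) / (1 - (-1)) = -8
q[0,1,2] = (0 - (-15)) / (2 - 0) = 15/2
q[-2,-1,0,1] = (-8 - (-9/2)) / (1 - (-2)) = -7/6
q[-1,0,1,2] = (15/2 - (-8)) / (2 - (-1)) = 31/6
q[-2,-1,0,1,2] = (31/6 - (-7/6)) / (2 - (-2)) = 19/12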